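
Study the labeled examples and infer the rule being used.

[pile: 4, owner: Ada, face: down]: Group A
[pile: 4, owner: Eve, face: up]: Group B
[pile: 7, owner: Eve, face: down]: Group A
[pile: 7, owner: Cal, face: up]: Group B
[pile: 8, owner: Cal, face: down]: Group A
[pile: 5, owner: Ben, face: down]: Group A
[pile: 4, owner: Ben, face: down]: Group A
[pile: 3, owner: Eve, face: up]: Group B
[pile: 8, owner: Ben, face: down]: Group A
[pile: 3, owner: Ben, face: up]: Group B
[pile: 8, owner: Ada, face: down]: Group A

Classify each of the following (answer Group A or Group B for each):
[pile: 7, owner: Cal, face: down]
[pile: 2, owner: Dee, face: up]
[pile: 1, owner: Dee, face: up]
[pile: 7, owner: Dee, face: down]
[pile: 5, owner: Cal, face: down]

Group A, Group B, Group B, Group A, Group A

The pattern is that an item is 'Group A' exactly when: face is down.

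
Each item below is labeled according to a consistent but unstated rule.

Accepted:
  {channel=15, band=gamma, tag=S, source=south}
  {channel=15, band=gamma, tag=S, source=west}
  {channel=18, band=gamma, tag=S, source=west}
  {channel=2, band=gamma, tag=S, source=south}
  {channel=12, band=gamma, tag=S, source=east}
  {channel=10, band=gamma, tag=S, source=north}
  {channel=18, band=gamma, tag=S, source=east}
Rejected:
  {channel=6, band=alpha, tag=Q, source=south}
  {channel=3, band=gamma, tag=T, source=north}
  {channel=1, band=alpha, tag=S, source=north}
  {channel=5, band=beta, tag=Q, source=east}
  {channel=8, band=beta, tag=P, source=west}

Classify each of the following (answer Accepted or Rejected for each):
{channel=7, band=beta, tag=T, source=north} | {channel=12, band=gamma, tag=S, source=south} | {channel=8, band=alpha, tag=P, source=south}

The simplest hypothesis consistent with all the labels is: tag is S AND band is gamma.
{channel=7, band=beta, tag=T, source=north} — tag is T, band is beta, hence Rejected.
{channel=12, band=gamma, tag=S, source=south} — tag is S, band is gamma, hence Accepted.
{channel=8, band=alpha, tag=P, source=south} — tag is P, band is alpha, hence Rejected.

Rejected, Accepted, Rejected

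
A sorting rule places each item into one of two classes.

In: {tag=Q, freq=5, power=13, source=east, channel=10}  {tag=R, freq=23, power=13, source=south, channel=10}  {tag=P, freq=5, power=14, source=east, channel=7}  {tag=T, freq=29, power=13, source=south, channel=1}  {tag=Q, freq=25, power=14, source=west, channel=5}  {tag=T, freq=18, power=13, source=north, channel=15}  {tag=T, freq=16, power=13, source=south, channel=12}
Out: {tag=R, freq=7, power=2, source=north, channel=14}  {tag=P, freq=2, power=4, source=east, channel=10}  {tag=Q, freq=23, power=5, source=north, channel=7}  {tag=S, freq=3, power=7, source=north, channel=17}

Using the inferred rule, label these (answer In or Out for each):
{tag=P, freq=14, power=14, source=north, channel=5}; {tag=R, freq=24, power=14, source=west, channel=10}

In, In

A rule that fits every label: power ≥ 13 — true of each 'In' example, false of each 'Out' one.
{tag=P, freq=14, power=14, source=north, channel=5}: power = 14, satisfies this → In.
{tag=R, freq=24, power=14, source=west, channel=10}: power = 14, satisfies this → In.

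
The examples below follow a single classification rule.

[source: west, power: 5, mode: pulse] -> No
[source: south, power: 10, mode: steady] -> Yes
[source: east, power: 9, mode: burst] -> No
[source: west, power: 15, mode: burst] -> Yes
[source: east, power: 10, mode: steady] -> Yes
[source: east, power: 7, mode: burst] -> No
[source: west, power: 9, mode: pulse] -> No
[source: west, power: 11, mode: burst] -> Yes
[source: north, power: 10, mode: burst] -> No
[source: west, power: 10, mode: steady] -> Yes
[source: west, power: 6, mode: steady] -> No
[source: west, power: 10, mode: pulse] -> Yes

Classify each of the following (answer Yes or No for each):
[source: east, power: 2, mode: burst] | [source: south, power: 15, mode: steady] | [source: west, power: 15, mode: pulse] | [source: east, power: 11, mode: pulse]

A rule that fits every label: source is not north AND power ≥ 10 — true of each 'Yes' example, false of each 'No' one.
[source: east, power: 2, mode: burst]: No (source is east, power = 2). [source: south, power: 15, mode: steady]: Yes (source is south, power = 15). [source: west, power: 15, mode: pulse]: Yes (source is west, power = 15). [source: east, power: 11, mode: pulse]: Yes (source is east, power = 11).

No, Yes, Yes, Yes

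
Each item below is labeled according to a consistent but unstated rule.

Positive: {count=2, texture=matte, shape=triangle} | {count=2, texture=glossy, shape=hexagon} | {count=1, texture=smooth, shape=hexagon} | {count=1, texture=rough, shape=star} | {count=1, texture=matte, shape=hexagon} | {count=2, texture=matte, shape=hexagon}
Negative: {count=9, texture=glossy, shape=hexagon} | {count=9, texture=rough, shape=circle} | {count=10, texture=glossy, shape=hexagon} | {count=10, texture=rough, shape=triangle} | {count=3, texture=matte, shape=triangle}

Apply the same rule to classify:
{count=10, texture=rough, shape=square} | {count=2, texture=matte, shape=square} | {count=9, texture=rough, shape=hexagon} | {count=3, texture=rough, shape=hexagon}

Negative, Positive, Negative, Negative

The simplest hypothesis consistent with all the labels is: count ≤ 2.
Negative: {count=10, texture=rough, shape=square}, since count = 10. Positive: {count=2, texture=matte, shape=square}, since count = 2. Negative: {count=9, texture=rough, shape=hexagon}, since count = 9. Negative: {count=3, texture=rough, shape=hexagon}, since count = 3.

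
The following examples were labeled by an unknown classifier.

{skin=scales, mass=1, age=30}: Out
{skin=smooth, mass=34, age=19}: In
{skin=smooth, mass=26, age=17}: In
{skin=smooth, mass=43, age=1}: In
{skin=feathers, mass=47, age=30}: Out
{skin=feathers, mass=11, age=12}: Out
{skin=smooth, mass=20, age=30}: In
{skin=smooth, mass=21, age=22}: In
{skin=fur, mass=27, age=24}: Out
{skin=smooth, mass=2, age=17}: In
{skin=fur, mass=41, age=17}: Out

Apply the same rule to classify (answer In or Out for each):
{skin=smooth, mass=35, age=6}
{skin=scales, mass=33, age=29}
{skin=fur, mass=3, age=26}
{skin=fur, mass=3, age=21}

Looking at the examples, the only property every 'In' case has and every 'Out' case lacks is: skin is smooth.
{skin=smooth, mass=35, age=6} → skin is smooth → In.
{skin=scales, mass=33, age=29} → skin is scales → Out.
{skin=fur, mass=3, age=26} → skin is fur → Out.
{skin=fur, mass=3, age=21} → skin is fur → Out.

In, Out, Out, Out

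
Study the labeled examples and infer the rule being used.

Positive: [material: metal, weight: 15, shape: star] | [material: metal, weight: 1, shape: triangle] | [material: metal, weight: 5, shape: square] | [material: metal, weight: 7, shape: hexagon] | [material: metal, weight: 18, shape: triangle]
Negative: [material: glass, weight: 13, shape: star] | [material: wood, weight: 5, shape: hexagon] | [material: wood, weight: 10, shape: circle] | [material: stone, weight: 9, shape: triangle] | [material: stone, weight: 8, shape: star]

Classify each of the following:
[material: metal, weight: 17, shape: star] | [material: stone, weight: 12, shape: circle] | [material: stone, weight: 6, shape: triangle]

Every 'Positive' example satisfies: material is metal. None of the 'Negative' examples do.

Positive, Negative, Negative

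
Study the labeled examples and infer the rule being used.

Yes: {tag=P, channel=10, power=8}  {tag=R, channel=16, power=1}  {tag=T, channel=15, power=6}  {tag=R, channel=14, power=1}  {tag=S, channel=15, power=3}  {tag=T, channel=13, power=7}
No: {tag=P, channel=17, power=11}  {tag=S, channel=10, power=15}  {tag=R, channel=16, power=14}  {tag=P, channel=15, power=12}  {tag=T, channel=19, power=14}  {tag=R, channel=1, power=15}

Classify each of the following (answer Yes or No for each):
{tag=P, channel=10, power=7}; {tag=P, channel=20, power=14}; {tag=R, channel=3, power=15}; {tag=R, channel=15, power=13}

'Yes' ⟺ power ≤ 8.
Yes: {tag=P, channel=10, power=7}, since power = 7. No: {tag=P, channel=20, power=14}, since power = 14. No: {tag=R, channel=3, power=15}, since power = 15. No: {tag=R, channel=15, power=13}, since power = 13.

Yes, No, No, No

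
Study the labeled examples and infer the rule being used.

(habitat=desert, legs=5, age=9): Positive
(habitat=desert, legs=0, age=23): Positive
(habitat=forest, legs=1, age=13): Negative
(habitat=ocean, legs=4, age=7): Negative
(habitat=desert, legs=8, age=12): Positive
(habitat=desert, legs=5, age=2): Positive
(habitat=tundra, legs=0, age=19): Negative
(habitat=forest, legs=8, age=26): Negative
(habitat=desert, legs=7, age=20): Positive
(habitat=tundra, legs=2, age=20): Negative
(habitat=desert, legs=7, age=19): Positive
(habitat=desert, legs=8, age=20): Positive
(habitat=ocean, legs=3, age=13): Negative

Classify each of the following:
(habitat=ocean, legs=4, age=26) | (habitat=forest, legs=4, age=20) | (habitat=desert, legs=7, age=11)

Negative, Negative, Positive

One predicate separates the groups cleanly: habitat is desert.
(habitat=ocean, legs=4, age=26): habitat is ocean, doesn't match → Negative. (habitat=forest, legs=4, age=20): habitat is forest, doesn't match → Negative. (habitat=desert, legs=7, age=11): habitat is desert, qualifies → Positive.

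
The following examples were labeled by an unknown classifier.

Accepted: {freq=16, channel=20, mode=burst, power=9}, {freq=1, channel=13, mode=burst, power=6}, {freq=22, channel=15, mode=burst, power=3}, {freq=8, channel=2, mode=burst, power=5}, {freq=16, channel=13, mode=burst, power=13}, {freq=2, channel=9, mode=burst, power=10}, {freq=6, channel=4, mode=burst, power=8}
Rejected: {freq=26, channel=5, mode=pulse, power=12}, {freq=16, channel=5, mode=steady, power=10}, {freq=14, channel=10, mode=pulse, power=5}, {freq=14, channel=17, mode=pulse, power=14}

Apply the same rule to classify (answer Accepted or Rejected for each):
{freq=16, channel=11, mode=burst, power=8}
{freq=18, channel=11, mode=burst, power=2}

A rule that fits every label: mode is burst — true of each 'Accepted' example, false of each 'Rejected' one.
{freq=16, channel=11, mode=burst, power=8} — mode is burst, hence Accepted.
{freq=18, channel=11, mode=burst, power=2} — mode is burst, hence Accepted.

Accepted, Accepted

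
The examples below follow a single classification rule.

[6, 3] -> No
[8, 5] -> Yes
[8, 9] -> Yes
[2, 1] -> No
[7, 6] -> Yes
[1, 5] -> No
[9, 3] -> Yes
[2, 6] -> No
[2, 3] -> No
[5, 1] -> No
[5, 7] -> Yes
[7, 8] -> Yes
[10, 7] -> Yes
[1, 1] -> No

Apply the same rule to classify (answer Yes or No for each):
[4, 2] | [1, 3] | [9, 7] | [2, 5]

No, No, Yes, No

'Yes' ⟺ sum ≥ 12.
[4, 2]: 4+2 = 6 — fails this test, so No. [1, 3]: 1+3 = 4 — fails this test, so No. [9, 7]: 9+7 = 16 — qualifies, so Yes. [2, 5]: 2+5 = 7 — fails this test, so No.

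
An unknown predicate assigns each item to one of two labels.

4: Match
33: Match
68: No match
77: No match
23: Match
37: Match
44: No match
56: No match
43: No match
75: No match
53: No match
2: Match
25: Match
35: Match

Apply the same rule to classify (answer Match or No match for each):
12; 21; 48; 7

Match, Match, No match, Match

The distinguishing property — at most 37 — holds for all the 'Match' cases and none of the 'No match' cases.
Match: 12, since 12 ≤ 37.
Match: 21, since 21 ≤ 37.
No match: 48, since 48 > 37.
Match: 7, since 7 ≤ 37.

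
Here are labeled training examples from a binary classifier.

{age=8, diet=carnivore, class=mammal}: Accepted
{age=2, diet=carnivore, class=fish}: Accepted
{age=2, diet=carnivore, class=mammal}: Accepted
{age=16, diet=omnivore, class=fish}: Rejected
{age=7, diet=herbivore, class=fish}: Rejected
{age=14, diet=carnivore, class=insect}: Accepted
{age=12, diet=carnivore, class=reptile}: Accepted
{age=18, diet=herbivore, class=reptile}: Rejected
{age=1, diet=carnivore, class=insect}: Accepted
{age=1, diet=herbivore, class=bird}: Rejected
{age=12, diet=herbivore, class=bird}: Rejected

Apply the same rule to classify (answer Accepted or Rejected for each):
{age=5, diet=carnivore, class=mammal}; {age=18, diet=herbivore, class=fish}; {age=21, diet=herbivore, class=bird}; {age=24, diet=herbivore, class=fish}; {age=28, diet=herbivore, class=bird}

Accepted, Rejected, Rejected, Rejected, Rejected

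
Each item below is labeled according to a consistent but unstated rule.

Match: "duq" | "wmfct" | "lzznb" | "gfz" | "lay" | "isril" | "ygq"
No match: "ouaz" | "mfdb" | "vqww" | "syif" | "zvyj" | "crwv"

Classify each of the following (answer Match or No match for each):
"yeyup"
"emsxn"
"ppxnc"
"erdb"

Match, Match, Match, No match

Checking candidate rules against both groups, what survives is: odd length.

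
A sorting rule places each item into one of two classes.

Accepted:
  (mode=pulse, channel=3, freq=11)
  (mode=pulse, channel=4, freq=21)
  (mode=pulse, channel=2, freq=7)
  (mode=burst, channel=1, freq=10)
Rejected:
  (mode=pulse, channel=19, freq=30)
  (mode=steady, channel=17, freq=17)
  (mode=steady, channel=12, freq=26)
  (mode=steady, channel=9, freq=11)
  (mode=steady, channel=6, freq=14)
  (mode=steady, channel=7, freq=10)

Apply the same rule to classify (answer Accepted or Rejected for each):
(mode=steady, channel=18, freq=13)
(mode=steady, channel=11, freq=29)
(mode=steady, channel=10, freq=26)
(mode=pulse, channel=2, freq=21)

Rejected, Rejected, Rejected, Accepted

The classifier is using: channel ≤ 4.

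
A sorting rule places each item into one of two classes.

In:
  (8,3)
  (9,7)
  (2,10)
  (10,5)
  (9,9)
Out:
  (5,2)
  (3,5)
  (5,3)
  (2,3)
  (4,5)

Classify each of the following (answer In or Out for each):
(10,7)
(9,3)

In, In

The simplest hypothesis consistent with all the labels is: sum ≥ 11.
(10,7) — 10+7 = 17, hence In. (9,3) — 9+3 = 12, hence In.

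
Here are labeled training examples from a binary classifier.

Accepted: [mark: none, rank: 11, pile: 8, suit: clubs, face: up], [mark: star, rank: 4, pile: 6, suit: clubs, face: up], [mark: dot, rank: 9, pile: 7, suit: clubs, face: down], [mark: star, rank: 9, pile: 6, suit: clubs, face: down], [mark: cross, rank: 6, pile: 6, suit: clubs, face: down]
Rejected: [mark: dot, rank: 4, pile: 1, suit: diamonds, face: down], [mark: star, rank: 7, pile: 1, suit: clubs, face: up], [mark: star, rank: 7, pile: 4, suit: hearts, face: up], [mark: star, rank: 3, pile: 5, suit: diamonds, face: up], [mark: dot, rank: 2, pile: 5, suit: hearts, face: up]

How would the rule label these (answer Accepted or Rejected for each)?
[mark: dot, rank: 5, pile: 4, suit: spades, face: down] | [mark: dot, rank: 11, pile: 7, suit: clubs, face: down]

Rejected, Accepted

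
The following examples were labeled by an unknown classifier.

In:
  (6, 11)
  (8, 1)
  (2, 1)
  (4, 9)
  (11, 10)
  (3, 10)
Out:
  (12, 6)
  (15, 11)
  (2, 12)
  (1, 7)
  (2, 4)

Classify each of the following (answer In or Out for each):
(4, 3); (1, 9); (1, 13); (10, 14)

In, Out, Out, Out

'In' ⟺ sum is odd.
(4, 3) → 4+3 = 7 → In. (1, 9) → 1+9 = 10 → Out. (1, 13) → 1+13 = 14 → Out. (10, 14) → 10+14 = 24 → Out.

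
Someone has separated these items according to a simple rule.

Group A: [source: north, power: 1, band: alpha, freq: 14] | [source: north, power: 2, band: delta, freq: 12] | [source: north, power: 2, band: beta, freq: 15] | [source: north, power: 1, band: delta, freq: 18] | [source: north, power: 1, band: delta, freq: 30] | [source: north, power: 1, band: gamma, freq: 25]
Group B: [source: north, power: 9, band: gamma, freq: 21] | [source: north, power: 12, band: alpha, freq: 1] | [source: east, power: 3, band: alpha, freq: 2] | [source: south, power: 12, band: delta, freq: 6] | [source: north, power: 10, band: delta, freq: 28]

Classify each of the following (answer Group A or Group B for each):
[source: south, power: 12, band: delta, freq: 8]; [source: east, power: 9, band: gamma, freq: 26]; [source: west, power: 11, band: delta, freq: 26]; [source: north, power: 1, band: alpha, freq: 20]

Group B, Group B, Group B, Group A

The simplest hypothesis consistent with all the labels is: power ≤ 2.
[source: south, power: 12, band: delta, freq: 8]: power = 12 — fails this test, so Group B.
[source: east, power: 9, band: gamma, freq: 26]: power = 9 — fails this test, so Group B.
[source: west, power: 11, band: delta, freq: 26]: power = 11 — fails this test, so Group B.
[source: north, power: 1, band: alpha, freq: 20]: power = 1 — has this property, so Group A.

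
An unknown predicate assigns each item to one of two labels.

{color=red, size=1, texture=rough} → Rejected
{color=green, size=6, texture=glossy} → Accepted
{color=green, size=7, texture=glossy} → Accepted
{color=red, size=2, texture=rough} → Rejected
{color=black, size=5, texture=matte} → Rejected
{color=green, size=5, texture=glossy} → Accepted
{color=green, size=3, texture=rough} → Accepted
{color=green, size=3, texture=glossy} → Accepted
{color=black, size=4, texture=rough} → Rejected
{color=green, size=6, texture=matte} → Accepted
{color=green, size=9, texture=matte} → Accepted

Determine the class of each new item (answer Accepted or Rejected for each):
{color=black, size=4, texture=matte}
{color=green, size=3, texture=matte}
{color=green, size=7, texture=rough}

Rule: color is green. This holds for each 'Accepted' example and fails for each 'Rejected' one.
{color=black, size=4, texture=matte}: color is black, does not satisfy this → Rejected. {color=green, size=3, texture=matte}: color is green, fits → Accepted. {color=green, size=7, texture=rough}: color is green, fits → Accepted.

Rejected, Accepted, Accepted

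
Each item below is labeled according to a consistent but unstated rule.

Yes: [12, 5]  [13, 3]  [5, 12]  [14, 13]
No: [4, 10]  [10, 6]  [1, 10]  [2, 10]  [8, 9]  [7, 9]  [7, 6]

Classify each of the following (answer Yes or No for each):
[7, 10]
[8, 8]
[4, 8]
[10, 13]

No, No, No, Yes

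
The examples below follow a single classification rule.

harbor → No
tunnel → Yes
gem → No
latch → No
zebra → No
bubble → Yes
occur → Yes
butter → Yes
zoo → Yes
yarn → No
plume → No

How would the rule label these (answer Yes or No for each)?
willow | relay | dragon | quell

Yes, No, No, Yes

Every 'Yes' example satisfies: has a double letter. None of the 'No' examples do.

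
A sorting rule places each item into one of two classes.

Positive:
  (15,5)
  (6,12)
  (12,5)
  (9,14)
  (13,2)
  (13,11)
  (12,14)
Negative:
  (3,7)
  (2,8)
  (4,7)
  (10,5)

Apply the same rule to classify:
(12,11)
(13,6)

'Positive' ⟺ max ≥ 11.
(12,11) — max 12, hence Positive. (13,6) — max 13, hence Positive.

Positive, Positive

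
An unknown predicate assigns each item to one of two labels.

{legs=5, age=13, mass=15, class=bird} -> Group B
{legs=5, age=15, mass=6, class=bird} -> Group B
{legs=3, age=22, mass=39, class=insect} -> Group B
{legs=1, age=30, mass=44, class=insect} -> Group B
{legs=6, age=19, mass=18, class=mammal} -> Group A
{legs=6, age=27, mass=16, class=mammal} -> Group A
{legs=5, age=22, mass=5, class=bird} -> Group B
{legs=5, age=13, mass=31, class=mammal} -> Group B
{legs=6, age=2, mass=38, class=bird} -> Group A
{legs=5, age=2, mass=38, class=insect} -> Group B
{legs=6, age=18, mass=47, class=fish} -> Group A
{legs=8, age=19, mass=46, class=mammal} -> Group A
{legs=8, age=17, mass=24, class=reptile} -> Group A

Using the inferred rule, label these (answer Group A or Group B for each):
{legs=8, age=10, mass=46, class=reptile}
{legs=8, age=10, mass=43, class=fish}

Group A, Group A

The common property of the 'Group A' items is: legs ≥ 6. No 'Group B' item has it.
{legs=8, age=10, mass=46, class=reptile} — legs = 8, hence Group A.
{legs=8, age=10, mass=43, class=fish} — legs = 8, hence Group A.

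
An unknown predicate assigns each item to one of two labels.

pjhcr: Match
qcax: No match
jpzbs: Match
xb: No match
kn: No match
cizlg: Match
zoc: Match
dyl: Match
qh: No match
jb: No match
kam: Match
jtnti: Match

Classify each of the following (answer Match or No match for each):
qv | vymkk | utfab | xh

Looking at the examples, the only property every 'Match' case has and every 'No match' case lacks is: odd length.
qv — length 2, hence No match. vymkk — length 5, hence Match. utfab — length 5, hence Match. xh — length 2, hence No match.

No match, Match, Match, No match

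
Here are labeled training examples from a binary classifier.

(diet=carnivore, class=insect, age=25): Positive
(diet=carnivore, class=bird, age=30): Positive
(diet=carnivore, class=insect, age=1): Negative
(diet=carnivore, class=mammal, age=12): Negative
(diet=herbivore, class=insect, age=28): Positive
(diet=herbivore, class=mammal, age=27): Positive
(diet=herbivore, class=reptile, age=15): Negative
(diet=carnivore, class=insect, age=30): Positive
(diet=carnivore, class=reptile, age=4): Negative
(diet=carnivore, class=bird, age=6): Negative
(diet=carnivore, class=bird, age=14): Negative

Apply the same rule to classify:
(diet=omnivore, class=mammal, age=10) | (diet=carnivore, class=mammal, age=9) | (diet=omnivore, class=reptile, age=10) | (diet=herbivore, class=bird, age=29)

Negative, Negative, Negative, Positive

A rule that fits every label: age ≥ 25 — true of each 'Positive' example, false of each 'Negative' one.
(diet=omnivore, class=mammal, age=10) — age = 10, hence Negative.
(diet=carnivore, class=mammal, age=9) — age = 9, hence Negative.
(diet=omnivore, class=reptile, age=10) — age = 10, hence Negative.
(diet=herbivore, class=bird, age=29) — age = 29, hence Positive.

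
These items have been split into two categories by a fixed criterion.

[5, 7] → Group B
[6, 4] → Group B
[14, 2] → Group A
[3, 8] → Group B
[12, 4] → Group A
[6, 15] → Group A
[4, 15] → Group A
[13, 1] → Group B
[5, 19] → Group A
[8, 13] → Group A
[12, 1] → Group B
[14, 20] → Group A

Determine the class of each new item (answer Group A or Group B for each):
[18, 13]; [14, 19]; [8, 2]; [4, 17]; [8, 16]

Group A, Group A, Group B, Group A, Group A

Every 'Group A' example satisfies: sum ≥ 16. None of the 'Group B' examples do.
[18, 13]: Group A (18+13 = 31). [14, 19]: Group A (14+19 = 33). [8, 2]: Group B (8+2 = 10). [4, 17]: Group A (4+17 = 21). [8, 16]: Group A (8+16 = 24).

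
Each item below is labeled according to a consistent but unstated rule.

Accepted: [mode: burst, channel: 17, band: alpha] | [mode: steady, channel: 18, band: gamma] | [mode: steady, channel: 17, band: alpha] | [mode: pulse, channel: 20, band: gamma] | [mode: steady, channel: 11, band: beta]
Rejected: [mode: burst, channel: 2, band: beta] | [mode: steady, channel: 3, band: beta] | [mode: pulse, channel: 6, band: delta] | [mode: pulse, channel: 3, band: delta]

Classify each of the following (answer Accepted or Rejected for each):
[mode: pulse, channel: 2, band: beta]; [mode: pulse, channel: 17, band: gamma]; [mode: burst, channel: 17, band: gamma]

Rejected, Accepted, Accepted

The pattern is that an item is 'Accepted' exactly when: channel ≥ 11.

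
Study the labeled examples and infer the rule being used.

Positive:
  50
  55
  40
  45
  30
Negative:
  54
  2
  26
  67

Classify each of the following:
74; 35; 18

Negative, Positive, Negative

'Positive' ⟺ multiple of 5.
74: 74 = 5·14 + 4, doesn't qualify → Negative. 35: 35 = 5·7, has this property → Positive. 18: 18 = 5·3 + 3, doesn't qualify → Negative.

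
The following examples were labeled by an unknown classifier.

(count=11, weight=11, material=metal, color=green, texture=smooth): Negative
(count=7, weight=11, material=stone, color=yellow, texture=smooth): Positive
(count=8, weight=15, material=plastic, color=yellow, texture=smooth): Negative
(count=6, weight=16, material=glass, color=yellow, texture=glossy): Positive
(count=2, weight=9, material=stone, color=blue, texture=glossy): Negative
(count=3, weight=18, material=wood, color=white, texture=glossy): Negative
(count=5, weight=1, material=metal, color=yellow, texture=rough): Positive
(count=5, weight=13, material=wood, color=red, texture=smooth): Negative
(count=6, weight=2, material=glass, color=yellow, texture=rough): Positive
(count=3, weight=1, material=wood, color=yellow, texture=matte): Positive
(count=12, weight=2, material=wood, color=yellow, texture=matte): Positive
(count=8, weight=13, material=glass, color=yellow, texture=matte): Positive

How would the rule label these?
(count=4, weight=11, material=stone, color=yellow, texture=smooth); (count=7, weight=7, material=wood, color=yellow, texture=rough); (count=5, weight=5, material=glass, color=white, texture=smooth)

All 'Positive' examples share one property — color is yellow AND weight ≠ 15 — and every 'Negative' example lacks it.

Positive, Positive, Negative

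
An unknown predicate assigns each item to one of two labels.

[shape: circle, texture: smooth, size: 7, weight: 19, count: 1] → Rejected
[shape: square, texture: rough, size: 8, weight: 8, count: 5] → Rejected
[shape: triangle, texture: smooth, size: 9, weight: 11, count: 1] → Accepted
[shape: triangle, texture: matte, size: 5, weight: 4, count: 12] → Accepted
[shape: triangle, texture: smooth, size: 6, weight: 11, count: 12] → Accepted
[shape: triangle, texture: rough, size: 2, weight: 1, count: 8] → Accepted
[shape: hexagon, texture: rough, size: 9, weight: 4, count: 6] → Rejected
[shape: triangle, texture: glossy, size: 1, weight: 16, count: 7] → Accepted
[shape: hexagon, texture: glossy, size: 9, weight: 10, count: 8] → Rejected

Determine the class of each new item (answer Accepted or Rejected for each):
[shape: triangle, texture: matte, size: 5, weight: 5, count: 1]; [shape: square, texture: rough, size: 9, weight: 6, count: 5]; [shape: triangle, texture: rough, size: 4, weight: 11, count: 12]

'Accepted' ⟺ shape is triangle.
Accepted: [shape: triangle, texture: matte, size: 5, weight: 5, count: 1], since shape is triangle. Rejected: [shape: square, texture: rough, size: 9, weight: 6, count: 5], since shape is square. Accepted: [shape: triangle, texture: rough, size: 4, weight: 11, count: 12], since shape is triangle.

Accepted, Rejected, Accepted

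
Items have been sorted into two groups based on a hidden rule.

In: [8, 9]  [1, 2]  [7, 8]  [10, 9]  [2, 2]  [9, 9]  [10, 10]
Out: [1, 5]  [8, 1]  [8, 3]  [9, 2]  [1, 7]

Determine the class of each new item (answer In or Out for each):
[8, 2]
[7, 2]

Out, Out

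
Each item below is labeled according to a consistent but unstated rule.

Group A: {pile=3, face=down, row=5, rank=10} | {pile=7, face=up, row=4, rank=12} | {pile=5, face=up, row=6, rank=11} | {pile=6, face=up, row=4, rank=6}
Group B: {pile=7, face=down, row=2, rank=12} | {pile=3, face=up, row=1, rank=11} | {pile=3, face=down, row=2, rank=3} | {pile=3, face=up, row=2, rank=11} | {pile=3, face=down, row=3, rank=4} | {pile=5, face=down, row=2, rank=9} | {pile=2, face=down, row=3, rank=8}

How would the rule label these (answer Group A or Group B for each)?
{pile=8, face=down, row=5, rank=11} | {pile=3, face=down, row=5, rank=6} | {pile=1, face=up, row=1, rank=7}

The common property of the 'Group A' items is: row ≥ 4. No 'Group B' item has it.
{pile=8, face=down, row=5, rank=11}: row = 5 — fits, so Group A.
{pile=3, face=down, row=5, rank=6}: row = 5 — fits, so Group A.
{pile=1, face=up, row=1, rank=7}: row = 1 — does not satisfy this, so Group B.

Group A, Group A, Group B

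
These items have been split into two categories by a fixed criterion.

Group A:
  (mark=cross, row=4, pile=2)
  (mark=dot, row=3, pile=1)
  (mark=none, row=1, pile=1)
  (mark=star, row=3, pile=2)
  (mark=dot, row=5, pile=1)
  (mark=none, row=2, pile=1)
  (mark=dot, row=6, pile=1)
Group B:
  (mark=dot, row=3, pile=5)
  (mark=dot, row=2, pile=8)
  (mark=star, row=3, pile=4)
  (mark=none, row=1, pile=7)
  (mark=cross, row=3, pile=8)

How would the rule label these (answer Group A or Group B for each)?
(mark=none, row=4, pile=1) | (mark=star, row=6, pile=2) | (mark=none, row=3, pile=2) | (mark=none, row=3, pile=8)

Group A, Group A, Group A, Group B

The classifier is using: pile ≤ 2.
(mark=none, row=4, pile=1): pile = 1 — checks out, so Group A. (mark=star, row=6, pile=2): pile = 2 — checks out, so Group A. (mark=none, row=3, pile=2): pile = 2 — checks out, so Group A. (mark=none, row=3, pile=8): pile = 8 — does not satisfy this, so Group B.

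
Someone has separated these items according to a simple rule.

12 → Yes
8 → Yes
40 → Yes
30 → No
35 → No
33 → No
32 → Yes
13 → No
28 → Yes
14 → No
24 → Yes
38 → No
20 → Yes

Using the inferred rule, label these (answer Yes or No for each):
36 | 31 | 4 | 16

The simplest hypothesis consistent with all the labels is: multiple of 4.
36: 36 = 4·9 — passes, so Yes. 31: 31 = 4·7 + 3 — doesn't match, so No. 4: 4 = 4·1 — passes, so Yes. 16: 16 = 4·4 — passes, so Yes.

Yes, No, Yes, Yes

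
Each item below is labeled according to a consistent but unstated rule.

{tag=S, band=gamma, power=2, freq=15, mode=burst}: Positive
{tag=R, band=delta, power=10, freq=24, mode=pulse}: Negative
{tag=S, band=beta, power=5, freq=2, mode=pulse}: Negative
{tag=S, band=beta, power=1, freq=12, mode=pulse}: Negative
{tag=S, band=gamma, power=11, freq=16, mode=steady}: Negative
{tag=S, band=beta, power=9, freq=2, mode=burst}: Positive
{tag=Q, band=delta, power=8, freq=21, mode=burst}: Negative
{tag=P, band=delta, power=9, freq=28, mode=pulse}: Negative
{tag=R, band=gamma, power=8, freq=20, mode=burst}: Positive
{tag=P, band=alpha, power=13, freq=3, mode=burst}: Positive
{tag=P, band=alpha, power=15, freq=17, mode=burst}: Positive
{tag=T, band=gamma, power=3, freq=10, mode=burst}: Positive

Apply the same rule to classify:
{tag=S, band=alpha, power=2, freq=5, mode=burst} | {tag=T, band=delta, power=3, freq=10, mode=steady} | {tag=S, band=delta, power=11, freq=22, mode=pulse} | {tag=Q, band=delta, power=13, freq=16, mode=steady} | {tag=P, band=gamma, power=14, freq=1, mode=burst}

Positive, Negative, Negative, Negative, Positive

The pattern is that an item is 'Positive' exactly when: mode is burst AND freq ≤ 20.
{tag=S, band=alpha, power=2, freq=5, mode=burst} — mode is burst, freq = 5, hence Positive. {tag=T, band=delta, power=3, freq=10, mode=steady} — mode is steady, freq = 10, hence Negative. {tag=S, band=delta, power=11, freq=22, mode=pulse} — mode is pulse, freq = 22, hence Negative. {tag=Q, band=delta, power=13, freq=16, mode=steady} — mode is steady, freq = 16, hence Negative. {tag=P, band=gamma, power=14, freq=1, mode=burst} — mode is burst, freq = 1, hence Positive.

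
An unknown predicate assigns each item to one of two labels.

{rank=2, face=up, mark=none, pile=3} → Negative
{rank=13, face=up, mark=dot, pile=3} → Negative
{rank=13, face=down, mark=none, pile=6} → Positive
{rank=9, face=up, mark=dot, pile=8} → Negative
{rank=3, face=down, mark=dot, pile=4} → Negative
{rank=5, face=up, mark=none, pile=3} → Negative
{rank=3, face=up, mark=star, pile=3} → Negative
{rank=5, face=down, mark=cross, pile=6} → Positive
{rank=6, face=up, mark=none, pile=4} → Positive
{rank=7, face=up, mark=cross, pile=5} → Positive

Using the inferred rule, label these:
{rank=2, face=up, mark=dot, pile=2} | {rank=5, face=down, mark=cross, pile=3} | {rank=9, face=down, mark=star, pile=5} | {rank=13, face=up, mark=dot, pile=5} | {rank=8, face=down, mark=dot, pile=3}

Negative, Negative, Positive, Negative, Negative

The rule appears to be: mark is not dot AND pile ≥ 4.
{rank=2, face=up, mark=dot, pile=2}: Negative (mark is dot, pile = 2).
{rank=5, face=down, mark=cross, pile=3}: Negative (mark is cross, pile = 3).
{rank=9, face=down, mark=star, pile=5}: Positive (mark is star, pile = 5).
{rank=13, face=up, mark=dot, pile=5}: Negative (mark is dot, pile = 5).
{rank=8, face=down, mark=dot, pile=3}: Negative (mark is dot, pile = 3).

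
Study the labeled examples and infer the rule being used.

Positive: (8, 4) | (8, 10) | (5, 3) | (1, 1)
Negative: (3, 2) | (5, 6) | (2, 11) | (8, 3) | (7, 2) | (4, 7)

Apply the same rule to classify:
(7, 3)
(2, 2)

Comparing the two groups points to one rule — sum is even.
(7, 3): 7+3 = 10, checks out → Positive. (2, 2): 2+2 = 4, checks out → Positive.

Positive, Positive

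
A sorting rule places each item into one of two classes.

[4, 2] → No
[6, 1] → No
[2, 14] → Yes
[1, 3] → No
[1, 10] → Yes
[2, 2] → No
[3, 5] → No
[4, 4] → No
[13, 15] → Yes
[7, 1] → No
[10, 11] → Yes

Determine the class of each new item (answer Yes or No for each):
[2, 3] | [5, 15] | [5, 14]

No, Yes, Yes

The rule appears to be: sum ≥ 11.
[2, 3] — 2+3 = 5, hence No.
[5, 15] — 5+15 = 20, hence Yes.
[5, 14] — 5+14 = 19, hence Yes.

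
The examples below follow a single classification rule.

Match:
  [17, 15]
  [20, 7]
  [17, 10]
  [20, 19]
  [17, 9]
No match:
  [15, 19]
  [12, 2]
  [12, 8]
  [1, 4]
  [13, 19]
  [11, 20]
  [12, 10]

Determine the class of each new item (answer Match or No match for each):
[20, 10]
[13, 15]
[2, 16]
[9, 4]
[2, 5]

One predicate separates the groups cleanly: first ≥ 17.

Match, No match, No match, No match, No match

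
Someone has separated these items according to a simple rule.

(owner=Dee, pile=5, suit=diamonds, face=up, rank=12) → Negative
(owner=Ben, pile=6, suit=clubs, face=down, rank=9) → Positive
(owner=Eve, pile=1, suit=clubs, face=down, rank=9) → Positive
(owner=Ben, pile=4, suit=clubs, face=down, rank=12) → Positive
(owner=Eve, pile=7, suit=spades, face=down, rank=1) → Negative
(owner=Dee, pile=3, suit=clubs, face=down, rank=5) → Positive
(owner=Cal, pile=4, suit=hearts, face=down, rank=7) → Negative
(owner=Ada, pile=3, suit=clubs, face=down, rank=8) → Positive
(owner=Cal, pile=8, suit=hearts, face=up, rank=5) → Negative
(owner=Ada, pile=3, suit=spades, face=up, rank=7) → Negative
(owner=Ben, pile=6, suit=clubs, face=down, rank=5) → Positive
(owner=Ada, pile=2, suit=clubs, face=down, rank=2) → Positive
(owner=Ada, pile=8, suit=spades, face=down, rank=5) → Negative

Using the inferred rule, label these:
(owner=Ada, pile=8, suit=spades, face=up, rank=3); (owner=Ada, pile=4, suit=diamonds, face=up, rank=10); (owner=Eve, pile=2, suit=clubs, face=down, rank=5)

The simplest hypothesis consistent with all the labels is: suit is clubs.

Negative, Negative, Positive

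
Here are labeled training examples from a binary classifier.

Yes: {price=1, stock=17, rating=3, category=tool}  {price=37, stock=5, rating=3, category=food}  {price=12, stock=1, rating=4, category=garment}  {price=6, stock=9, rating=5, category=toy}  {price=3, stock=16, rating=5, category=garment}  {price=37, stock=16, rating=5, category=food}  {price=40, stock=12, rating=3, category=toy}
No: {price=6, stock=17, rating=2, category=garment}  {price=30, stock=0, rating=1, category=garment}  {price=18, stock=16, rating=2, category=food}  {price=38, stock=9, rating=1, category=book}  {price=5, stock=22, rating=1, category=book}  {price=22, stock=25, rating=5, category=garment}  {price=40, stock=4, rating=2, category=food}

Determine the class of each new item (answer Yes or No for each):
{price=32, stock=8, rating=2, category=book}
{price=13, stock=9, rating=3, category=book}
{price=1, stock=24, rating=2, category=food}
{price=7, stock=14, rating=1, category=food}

One predicate separates the groups cleanly: stock ≤ 17 AND rating ≥ 3.

No, Yes, No, No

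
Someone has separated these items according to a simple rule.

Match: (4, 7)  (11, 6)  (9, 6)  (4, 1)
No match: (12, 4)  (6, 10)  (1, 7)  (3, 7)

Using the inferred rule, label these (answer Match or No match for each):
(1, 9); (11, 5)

Comparing the two groups points to one rule — sum is odd.
(1, 9) → 1+9 = 10 → No match.
(11, 5) → 11+5 = 16 → No match.

No match, No match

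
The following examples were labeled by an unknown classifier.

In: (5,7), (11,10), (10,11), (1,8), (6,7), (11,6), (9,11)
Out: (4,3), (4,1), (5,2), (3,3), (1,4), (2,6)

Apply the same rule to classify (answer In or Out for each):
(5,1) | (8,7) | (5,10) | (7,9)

One predicate separates the groups cleanly: sum ≥ 9.

Out, In, In, In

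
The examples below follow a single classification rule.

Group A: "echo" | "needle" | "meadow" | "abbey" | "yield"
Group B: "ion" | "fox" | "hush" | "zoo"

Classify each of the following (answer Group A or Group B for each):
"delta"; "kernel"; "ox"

Checking candidate rules against both groups, what survives is: contains 'e'.
"delta" — has 'e', hence Group A.
"kernel" — has 'e', hence Group A.
"ox" — no 'e', hence Group B.

Group A, Group A, Group B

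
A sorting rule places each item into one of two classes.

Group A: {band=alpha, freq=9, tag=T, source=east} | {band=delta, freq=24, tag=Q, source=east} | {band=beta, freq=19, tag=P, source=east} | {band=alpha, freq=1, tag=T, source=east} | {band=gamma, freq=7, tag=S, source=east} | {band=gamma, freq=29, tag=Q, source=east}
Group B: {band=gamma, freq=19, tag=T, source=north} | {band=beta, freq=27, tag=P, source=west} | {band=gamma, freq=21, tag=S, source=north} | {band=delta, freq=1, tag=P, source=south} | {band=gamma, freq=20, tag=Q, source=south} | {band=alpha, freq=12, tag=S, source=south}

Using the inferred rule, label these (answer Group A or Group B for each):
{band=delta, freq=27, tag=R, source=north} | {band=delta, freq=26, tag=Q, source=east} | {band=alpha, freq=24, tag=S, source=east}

Looking at the examples, the only property every 'Group A' case has and every 'Group B' case lacks is: source is east.
{band=delta, freq=27, tag=R, source=north} → source is north → Group B.
{band=delta, freq=26, tag=Q, source=east} → source is east → Group A.
{band=alpha, freq=24, tag=S, source=east} → source is east → Group A.

Group B, Group A, Group A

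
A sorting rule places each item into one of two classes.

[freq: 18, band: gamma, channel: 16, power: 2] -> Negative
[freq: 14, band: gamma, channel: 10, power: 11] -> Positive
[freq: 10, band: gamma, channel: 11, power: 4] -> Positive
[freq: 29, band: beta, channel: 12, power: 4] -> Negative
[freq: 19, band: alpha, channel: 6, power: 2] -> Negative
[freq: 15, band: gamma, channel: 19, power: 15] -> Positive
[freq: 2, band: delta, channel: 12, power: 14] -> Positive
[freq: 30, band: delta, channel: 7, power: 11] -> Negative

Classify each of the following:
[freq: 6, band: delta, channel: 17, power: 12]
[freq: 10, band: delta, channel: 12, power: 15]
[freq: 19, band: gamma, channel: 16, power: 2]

The rule appears to be: freq ≤ 15.
[freq: 6, band: delta, channel: 17, power: 12]: freq = 6 — checks out, so Positive. [freq: 10, band: delta, channel: 12, power: 15]: freq = 10 — checks out, so Positive. [freq: 19, band: gamma, channel: 16, power: 2]: freq = 19 — does not pass, so Negative.

Positive, Positive, Negative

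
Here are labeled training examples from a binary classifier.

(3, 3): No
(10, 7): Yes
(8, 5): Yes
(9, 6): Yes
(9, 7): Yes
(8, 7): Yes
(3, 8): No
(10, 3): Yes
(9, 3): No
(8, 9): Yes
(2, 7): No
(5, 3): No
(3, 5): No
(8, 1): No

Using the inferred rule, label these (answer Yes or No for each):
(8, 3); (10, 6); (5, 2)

No, Yes, No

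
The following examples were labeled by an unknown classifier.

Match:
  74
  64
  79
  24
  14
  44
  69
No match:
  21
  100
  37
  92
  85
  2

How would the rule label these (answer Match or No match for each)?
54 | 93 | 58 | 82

Match, No match, No match, No match

A rule that fits every label: ≡ 4 (mod 5) — true of each 'Match' example, false of each 'No match' one.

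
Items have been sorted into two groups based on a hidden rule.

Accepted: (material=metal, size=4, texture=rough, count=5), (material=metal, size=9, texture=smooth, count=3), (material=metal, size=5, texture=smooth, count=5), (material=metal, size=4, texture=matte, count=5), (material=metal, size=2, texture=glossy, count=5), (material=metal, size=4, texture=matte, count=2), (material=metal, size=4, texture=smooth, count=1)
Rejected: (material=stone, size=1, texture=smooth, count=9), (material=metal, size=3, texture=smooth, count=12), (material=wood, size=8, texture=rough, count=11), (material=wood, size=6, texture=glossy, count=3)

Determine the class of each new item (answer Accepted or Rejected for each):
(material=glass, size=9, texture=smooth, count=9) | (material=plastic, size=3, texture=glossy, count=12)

One predicate separates the groups cleanly: material is metal AND count ≤ 5.
(material=glass, size=9, texture=smooth, count=9) → material is glass, count = 9 → Rejected. (material=plastic, size=3, texture=glossy, count=12) → material is plastic, count = 12 → Rejected.

Rejected, Rejected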